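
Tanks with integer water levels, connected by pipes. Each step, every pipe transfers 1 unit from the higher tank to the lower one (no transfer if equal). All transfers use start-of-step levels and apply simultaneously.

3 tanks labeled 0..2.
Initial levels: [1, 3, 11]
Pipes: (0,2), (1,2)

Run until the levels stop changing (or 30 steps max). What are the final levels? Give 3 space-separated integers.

Step 1: flows [2->0,2->1] -> levels [2 4 9]
Step 2: flows [2->0,2->1] -> levels [3 5 7]
Step 3: flows [2->0,2->1] -> levels [4 6 5]
Step 4: flows [2->0,1->2] -> levels [5 5 5]
Step 5: flows [0=2,1=2] -> levels [5 5 5]
  -> stable (no change)

Answer: 5 5 5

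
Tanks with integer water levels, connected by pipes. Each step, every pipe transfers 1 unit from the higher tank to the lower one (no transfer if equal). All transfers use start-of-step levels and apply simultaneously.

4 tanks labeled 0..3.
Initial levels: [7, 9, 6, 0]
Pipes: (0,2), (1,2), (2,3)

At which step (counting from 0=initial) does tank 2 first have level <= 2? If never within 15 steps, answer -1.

Answer: -1

Derivation:
Step 1: flows [0->2,1->2,2->3] -> levels [6 8 7 1]
Step 2: flows [2->0,1->2,2->3] -> levels [7 7 6 2]
Step 3: flows [0->2,1->2,2->3] -> levels [6 6 7 3]
Step 4: flows [2->0,2->1,2->3] -> levels [7 7 4 4]
Step 5: flows [0->2,1->2,2=3] -> levels [6 6 6 4]
Step 6: flows [0=2,1=2,2->3] -> levels [6 6 5 5]
Step 7: flows [0->2,1->2,2=3] -> levels [5 5 7 5]
Step 8: flows [2->0,2->1,2->3] -> levels [6 6 4 6]
Step 9: flows [0->2,1->2,3->2] -> levels [5 5 7 5]
  -> period-2 cycle (repeats step 7); tank 2 never drops to <=2
Tank 2 never reaches <=2 within 15 steps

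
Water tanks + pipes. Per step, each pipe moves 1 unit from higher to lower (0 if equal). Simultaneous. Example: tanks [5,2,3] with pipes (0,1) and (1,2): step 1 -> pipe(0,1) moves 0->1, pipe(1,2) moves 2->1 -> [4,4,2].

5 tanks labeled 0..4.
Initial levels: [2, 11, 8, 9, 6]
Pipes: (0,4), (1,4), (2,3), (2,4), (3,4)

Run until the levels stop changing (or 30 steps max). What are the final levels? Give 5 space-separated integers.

Step 1: flows [4->0,1->4,3->2,2->4,3->4] -> levels [3 10 8 7 8]
Step 2: flows [4->0,1->4,2->3,2=4,4->3] -> levels [4 9 7 9 7]
Step 3: flows [4->0,1->4,3->2,2=4,3->4] -> levels [5 8 8 7 8]
Step 4: flows [4->0,1=4,2->3,2=4,4->3] -> levels [6 8 7 9 6]
Step 5: flows [0=4,1->4,3->2,2->4,3->4] -> levels [6 7 7 7 9]
Step 6: flows [4->0,4->1,2=3,4->2,4->3] -> levels [7 8 8 8 5]
Step 7: flows [0->4,1->4,2=3,2->4,3->4] -> levels [6 7 7 7 9]
  -> period-2 cycle: step 7 state = step 5 state; never stabilizes
  -> state at step 30: (30-5) mod 2 = 1, same as step 6 -> [7 8 8 8 5]

Answer: 7 8 8 8 5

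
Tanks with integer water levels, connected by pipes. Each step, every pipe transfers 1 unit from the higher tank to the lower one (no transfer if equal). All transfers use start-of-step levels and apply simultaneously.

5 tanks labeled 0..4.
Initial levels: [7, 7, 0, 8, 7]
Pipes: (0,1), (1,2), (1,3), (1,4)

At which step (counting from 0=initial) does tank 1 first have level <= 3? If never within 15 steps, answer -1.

Answer: 6

Derivation:
Step 1: flows [0=1,1->2,3->1,1=4] -> levels [7 7 1 7 7]
Step 2: flows [0=1,1->2,1=3,1=4] -> levels [7 6 2 7 7]
Step 3: flows [0->1,1->2,3->1,4->1] -> levels [6 8 3 6 6]
Step 4: flows [1->0,1->2,1->3,1->4] -> levels [7 4 4 7 7]
Step 5: flows [0->1,1=2,3->1,4->1] -> levels [6 7 4 6 6]
Step 6: flows [1->0,1->2,1->3,1->4] -> levels [7 3 5 7 7]
Tank 1 first reaches <=3 at step 6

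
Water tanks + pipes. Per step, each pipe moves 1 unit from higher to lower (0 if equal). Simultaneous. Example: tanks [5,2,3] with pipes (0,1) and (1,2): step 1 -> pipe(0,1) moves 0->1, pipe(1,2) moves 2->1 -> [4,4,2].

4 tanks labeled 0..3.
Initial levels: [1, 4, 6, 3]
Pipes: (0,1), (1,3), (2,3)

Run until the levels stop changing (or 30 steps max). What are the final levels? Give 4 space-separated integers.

Step 1: flows [1->0,1->3,2->3] -> levels [2 2 5 5]
Step 2: flows [0=1,3->1,2=3] -> levels [2 3 5 4]
Step 3: flows [1->0,3->1,2->3] -> levels [3 3 4 4]
Step 4: flows [0=1,3->1,2=3] -> levels [3 4 4 3]
Step 5: flows [1->0,1->3,2->3] -> levels [4 2 3 5]
Step 6: flows [0->1,3->1,3->2] -> levels [3 4 4 3]
  -> period-2 cycle: step 6 state = step 4 state; never stabilizes
  -> state at step 30: (30-4) mod 2 = 0, same as step 4 -> [3 4 4 3]

Answer: 3 4 4 3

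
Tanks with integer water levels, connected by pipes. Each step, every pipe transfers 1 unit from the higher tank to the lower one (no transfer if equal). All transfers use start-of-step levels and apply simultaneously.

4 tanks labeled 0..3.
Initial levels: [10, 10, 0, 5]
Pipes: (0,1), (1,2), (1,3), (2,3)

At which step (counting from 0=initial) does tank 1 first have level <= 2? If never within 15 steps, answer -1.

Step 1: flows [0=1,1->2,1->3,3->2] -> levels [10 8 2 5]
Step 2: flows [0->1,1->2,1->3,3->2] -> levels [9 7 4 5]
Step 3: flows [0->1,1->2,1->3,3->2] -> levels [8 6 6 5]
Step 4: flows [0->1,1=2,1->3,2->3] -> levels [7 6 5 7]
Step 5: flows [0->1,1->2,3->1,3->2] -> levels [6 7 7 5]
Step 6: flows [1->0,1=2,1->3,2->3] -> levels [7 5 6 7]
Step 7: flows [0->1,2->1,3->1,3->2] -> levels [6 8 6 5]
Step 8: flows [1->0,1->2,1->3,2->3] -> levels [7 5 6 7]
  -> period-2 cycle (repeats step 6); tank 1 never drops to <=2
Tank 1 never reaches <=2 within 15 steps

Answer: -1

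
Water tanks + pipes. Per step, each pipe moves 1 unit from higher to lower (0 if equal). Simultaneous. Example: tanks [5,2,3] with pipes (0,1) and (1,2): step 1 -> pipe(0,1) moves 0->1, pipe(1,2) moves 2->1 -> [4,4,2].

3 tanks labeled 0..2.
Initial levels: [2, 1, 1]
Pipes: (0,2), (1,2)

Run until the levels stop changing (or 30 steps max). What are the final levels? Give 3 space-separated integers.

Step 1: flows [0->2,1=2] -> levels [1 1 2]
Step 2: flows [2->0,2->1] -> levels [2 2 0]
Step 3: flows [0->2,1->2] -> levels [1 1 2]
  -> period-2 cycle: step 3 state = step 1 state; never stabilizes
  -> state at step 30: (30-1) mod 2 = 1, same as step 2 -> [2 2 0]

Answer: 2 2 0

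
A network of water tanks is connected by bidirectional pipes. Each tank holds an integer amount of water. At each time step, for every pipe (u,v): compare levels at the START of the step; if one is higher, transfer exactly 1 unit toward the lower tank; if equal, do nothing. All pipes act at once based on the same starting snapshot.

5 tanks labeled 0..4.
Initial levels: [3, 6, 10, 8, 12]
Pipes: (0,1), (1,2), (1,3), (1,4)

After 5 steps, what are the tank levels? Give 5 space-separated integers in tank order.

Step 1: flows [1->0,2->1,3->1,4->1] -> levels [4 8 9 7 11]
Step 2: flows [1->0,2->1,1->3,4->1] -> levels [5 8 8 8 10]
Step 3: flows [1->0,1=2,1=3,4->1] -> levels [6 8 8 8 9]
Step 4: flows [1->0,1=2,1=3,4->1] -> levels [7 8 8 8 8]
Step 5: flows [1->0,1=2,1=3,1=4] -> levels [8 7 8 8 8]

Answer: 8 7 8 8 8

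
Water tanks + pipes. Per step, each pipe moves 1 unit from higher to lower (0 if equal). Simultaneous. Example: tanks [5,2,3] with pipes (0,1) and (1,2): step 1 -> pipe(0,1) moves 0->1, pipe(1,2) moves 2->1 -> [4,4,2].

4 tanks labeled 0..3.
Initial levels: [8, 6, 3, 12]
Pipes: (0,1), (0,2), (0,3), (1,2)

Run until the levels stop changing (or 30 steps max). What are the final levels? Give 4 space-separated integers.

Step 1: flows [0->1,0->2,3->0,1->2] -> levels [7 6 5 11]
Step 2: flows [0->1,0->2,3->0,1->2] -> levels [6 6 7 10]
Step 3: flows [0=1,2->0,3->0,2->1] -> levels [8 7 5 9]
Step 4: flows [0->1,0->2,3->0,1->2] -> levels [7 7 7 8]
Step 5: flows [0=1,0=2,3->0,1=2] -> levels [8 7 7 7]
Step 6: flows [0->1,0->2,0->3,1=2] -> levels [5 8 8 8]
Step 7: flows [1->0,2->0,3->0,1=2] -> levels [8 7 7 7]
  -> period-2 cycle: step 7 state = step 5 state; never stabilizes
  -> state at step 30: (30-5) mod 2 = 1, same as step 6 -> [5 8 8 8]

Answer: 5 8 8 8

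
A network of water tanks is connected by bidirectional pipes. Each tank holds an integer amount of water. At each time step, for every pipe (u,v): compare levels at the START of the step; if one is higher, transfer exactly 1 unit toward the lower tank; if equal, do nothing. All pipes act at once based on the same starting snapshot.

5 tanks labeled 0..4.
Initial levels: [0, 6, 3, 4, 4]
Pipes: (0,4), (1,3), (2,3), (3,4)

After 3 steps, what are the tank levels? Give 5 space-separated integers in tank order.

Step 1: flows [4->0,1->3,3->2,3=4] -> levels [1 5 4 4 3]
Step 2: flows [4->0,1->3,2=3,3->4] -> levels [2 4 4 4 3]
Step 3: flows [4->0,1=3,2=3,3->4] -> levels [3 4 4 3 3]

Answer: 3 4 4 3 3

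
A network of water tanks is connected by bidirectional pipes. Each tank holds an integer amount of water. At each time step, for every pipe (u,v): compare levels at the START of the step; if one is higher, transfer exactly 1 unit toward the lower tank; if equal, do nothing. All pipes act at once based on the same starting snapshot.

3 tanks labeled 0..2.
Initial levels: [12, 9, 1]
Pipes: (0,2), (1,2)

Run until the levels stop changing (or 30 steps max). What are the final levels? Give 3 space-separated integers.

Step 1: flows [0->2,1->2] -> levels [11 8 3]
Step 2: flows [0->2,1->2] -> levels [10 7 5]
Step 3: flows [0->2,1->2] -> levels [9 6 7]
Step 4: flows [0->2,2->1] -> levels [8 7 7]
Step 5: flows [0->2,1=2] -> levels [7 7 8]
Step 6: flows [2->0,2->1] -> levels [8 8 6]
Step 7: flows [0->2,1->2] -> levels [7 7 8]
  -> period-2 cycle: step 7 state = step 5 state; never stabilizes
  -> state at step 30: (30-5) mod 2 = 1, same as step 6 -> [8 8 6]

Answer: 8 8 6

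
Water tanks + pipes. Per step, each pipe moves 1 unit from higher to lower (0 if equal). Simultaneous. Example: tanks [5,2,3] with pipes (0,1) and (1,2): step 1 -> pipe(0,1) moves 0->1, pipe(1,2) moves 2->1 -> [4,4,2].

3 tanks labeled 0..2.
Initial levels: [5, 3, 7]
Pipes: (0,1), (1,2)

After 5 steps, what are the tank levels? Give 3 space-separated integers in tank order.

Step 1: flows [0->1,2->1] -> levels [4 5 6]
Step 2: flows [1->0,2->1] -> levels [5 5 5]
Step 3: flows [0=1,1=2] -> levels [5 5 5]
  -> stable; steps 4..5 unchanged -> [5 5 5]

Answer: 5 5 5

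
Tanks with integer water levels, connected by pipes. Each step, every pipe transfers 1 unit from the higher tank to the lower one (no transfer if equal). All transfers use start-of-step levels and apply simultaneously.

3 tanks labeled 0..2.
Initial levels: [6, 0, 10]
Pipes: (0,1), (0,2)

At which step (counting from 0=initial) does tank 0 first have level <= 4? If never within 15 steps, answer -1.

Step 1: flows [0->1,2->0] -> levels [6 1 9]
Step 2: flows [0->1,2->0] -> levels [6 2 8]
Step 3: flows [0->1,2->0] -> levels [6 3 7]
Step 4: flows [0->1,2->0] -> levels [6 4 6]
Step 5: flows [0->1,0=2] -> levels [5 5 6]
Step 6: flows [0=1,2->0] -> levels [6 5 5]
Step 7: flows [0->1,0->2] -> levels [4 6 6]
Tank 0 first reaches <=4 at step 7

Answer: 7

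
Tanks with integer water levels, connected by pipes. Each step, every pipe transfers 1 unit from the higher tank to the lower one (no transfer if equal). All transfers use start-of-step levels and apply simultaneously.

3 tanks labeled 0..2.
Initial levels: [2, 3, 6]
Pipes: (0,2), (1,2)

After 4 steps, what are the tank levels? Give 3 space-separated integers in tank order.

Answer: 4 4 3

Derivation:
Step 1: flows [2->0,2->1] -> levels [3 4 4]
Step 2: flows [2->0,1=2] -> levels [4 4 3]
Step 3: flows [0->2,1->2] -> levels [3 3 5]
Step 4: flows [2->0,2->1] -> levels [4 4 3]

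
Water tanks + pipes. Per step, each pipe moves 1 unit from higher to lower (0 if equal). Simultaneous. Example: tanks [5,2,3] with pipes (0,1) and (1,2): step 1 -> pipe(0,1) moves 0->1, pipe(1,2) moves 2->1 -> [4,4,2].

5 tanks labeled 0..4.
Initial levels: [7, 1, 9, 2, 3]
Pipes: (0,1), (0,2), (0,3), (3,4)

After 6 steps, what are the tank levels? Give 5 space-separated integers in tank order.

Answer: 6 4 4 3 5

Derivation:
Step 1: flows [0->1,2->0,0->3,4->3] -> levels [6 2 8 4 2]
Step 2: flows [0->1,2->0,0->3,3->4] -> levels [5 3 7 4 3]
Step 3: flows [0->1,2->0,0->3,3->4] -> levels [4 4 6 4 4]
Step 4: flows [0=1,2->0,0=3,3=4] -> levels [5 4 5 4 4]
Step 5: flows [0->1,0=2,0->3,3=4] -> levels [3 5 5 5 4]
Step 6: flows [1->0,2->0,3->0,3->4] -> levels [6 4 4 3 5]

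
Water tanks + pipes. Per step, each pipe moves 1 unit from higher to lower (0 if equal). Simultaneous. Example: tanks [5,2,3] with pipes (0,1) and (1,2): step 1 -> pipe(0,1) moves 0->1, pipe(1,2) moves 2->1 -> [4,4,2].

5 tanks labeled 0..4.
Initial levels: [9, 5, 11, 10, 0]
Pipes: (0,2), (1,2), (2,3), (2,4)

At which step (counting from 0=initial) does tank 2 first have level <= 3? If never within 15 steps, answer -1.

Step 1: flows [2->0,2->1,2->3,2->4] -> levels [10 6 7 11 1]
Step 2: flows [0->2,2->1,3->2,2->4] -> levels [9 7 7 10 2]
Step 3: flows [0->2,1=2,3->2,2->4] -> levels [8 7 8 9 3]
Step 4: flows [0=2,2->1,3->2,2->4] -> levels [8 8 7 8 4]
Step 5: flows [0->2,1->2,3->2,2->4] -> levels [7 7 9 7 5]
Step 6: flows [2->0,2->1,2->3,2->4] -> levels [8 8 5 8 6]
Step 7: flows [0->2,1->2,3->2,4->2] -> levels [7 7 9 7 5]
  -> period-2 cycle (repeats step 5); tank 2 never drops to <=3
Tank 2 never reaches <=3 within 15 steps

Answer: -1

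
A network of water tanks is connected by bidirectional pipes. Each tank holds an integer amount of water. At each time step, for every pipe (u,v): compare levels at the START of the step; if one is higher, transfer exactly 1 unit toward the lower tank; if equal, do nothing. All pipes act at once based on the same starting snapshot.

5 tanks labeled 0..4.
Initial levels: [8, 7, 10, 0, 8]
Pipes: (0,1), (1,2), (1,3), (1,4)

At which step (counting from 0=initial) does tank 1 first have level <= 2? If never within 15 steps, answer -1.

Step 1: flows [0->1,2->1,1->3,4->1] -> levels [7 9 9 1 7]
Step 2: flows [1->0,1=2,1->3,1->4] -> levels [8 6 9 2 8]
Step 3: flows [0->1,2->1,1->3,4->1] -> levels [7 8 8 3 7]
Step 4: flows [1->0,1=2,1->3,1->4] -> levels [8 5 8 4 8]
Step 5: flows [0->1,2->1,1->3,4->1] -> levels [7 7 7 5 7]
Step 6: flows [0=1,1=2,1->3,1=4] -> levels [7 6 7 6 7]
Step 7: flows [0->1,2->1,1=3,4->1] -> levels [6 9 6 6 6]
Step 8: flows [1->0,1->2,1->3,1->4] -> levels [7 5 7 7 7]
Step 9: flows [0->1,2->1,3->1,4->1] -> levels [6 9 6 6 6]
  -> period-2 cycle (repeats step 7); tank 1 never drops to <=2
Tank 1 never reaches <=2 within 15 steps

Answer: -1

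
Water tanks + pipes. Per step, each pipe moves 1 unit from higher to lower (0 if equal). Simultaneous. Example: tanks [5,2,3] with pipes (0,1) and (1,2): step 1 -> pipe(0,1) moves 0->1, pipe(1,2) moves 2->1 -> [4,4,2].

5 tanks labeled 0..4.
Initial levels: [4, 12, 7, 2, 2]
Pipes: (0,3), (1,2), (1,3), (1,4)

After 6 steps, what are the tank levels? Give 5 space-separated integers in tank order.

Step 1: flows [0->3,1->2,1->3,1->4] -> levels [3 9 8 4 3]
Step 2: flows [3->0,1->2,1->3,1->4] -> levels [4 6 9 4 4]
Step 3: flows [0=3,2->1,1->3,1->4] -> levels [4 5 8 5 5]
Step 4: flows [3->0,2->1,1=3,1=4] -> levels [5 6 7 4 5]
Step 5: flows [0->3,2->1,1->3,1->4] -> levels [4 5 6 6 6]
Step 6: flows [3->0,2->1,3->1,4->1] -> levels [5 8 5 4 5]

Answer: 5 8 5 4 5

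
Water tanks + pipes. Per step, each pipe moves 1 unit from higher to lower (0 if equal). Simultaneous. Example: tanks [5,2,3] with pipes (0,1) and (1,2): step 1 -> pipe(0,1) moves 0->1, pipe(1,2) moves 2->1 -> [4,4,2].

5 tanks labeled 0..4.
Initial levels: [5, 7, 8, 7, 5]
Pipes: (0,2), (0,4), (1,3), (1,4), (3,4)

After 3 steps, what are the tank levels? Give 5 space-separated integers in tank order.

Answer: 6 6 7 6 7

Derivation:
Step 1: flows [2->0,0=4,1=3,1->4,3->4] -> levels [6 6 7 6 7]
Step 2: flows [2->0,4->0,1=3,4->1,4->3] -> levels [8 7 6 7 4]
Step 3: flows [0->2,0->4,1=3,1->4,3->4] -> levels [6 6 7 6 7]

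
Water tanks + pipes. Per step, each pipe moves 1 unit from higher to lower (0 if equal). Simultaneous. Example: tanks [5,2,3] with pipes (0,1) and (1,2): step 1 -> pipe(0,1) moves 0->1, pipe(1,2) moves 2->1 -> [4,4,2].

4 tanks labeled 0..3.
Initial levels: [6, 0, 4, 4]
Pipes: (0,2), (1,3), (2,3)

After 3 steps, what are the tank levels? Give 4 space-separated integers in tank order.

Answer: 4 3 4 3

Derivation:
Step 1: flows [0->2,3->1,2=3] -> levels [5 1 5 3]
Step 2: flows [0=2,3->1,2->3] -> levels [5 2 4 3]
Step 3: flows [0->2,3->1,2->3] -> levels [4 3 4 3]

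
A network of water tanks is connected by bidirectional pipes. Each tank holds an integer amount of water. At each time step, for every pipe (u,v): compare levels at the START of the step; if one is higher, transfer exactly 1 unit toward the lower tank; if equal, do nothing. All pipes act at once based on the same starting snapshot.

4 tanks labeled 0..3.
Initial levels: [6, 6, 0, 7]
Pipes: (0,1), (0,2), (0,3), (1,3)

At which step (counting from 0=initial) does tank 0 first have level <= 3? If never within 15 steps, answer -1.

Answer: 7

Derivation:
Step 1: flows [0=1,0->2,3->0,3->1] -> levels [6 7 1 5]
Step 2: flows [1->0,0->2,0->3,1->3] -> levels [5 5 2 7]
Step 3: flows [0=1,0->2,3->0,3->1] -> levels [5 6 3 5]
Step 4: flows [1->0,0->2,0=3,1->3] -> levels [5 4 4 6]
Step 5: flows [0->1,0->2,3->0,3->1] -> levels [4 6 5 4]
Step 6: flows [1->0,2->0,0=3,1->3] -> levels [6 4 4 5]
Step 7: flows [0->1,0->2,0->3,3->1] -> levels [3 6 5 5]
Tank 0 first reaches <=3 at step 7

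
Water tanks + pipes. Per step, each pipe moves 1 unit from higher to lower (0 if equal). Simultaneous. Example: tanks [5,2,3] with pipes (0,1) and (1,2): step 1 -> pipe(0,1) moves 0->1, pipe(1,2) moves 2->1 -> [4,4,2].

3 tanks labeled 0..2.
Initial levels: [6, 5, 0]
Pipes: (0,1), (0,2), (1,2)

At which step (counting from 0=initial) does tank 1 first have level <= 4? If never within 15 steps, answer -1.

Answer: 2

Derivation:
Step 1: flows [0->1,0->2,1->2] -> levels [4 5 2]
Step 2: flows [1->0,0->2,1->2] -> levels [4 3 4]
Tank 1 first reaches <=4 at step 2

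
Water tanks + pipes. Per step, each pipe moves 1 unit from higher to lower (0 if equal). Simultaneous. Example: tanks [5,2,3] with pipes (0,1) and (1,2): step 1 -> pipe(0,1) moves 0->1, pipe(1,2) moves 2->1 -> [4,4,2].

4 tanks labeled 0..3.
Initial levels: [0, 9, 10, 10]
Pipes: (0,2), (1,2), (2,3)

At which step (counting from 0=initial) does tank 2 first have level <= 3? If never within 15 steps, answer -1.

Step 1: flows [2->0,2->1,2=3] -> levels [1 10 8 10]
Step 2: flows [2->0,1->2,3->2] -> levels [2 9 9 9]
Step 3: flows [2->0,1=2,2=3] -> levels [3 9 8 9]
Step 4: flows [2->0,1->2,3->2] -> levels [4 8 9 8]
Step 5: flows [2->0,2->1,2->3] -> levels [5 9 6 9]
Step 6: flows [2->0,1->2,3->2] -> levels [6 8 7 8]
Step 7: flows [2->0,1->2,3->2] -> levels [7 7 8 7]
Step 8: flows [2->0,2->1,2->3] -> levels [8 8 5 8]
Step 9: flows [0->2,1->2,3->2] -> levels [7 7 8 7]
  -> period-2 cycle (repeats step 7); tank 2 never drops to <=3
Tank 2 never reaches <=3 within 15 steps

Answer: -1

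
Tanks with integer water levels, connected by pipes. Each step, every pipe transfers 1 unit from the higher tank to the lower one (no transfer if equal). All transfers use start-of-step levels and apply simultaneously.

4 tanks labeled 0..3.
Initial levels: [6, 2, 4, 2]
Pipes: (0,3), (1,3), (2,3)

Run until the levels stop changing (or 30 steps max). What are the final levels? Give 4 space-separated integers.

Answer: 4 4 4 2

Derivation:
Step 1: flows [0->3,1=3,2->3] -> levels [5 2 3 4]
Step 2: flows [0->3,3->1,3->2] -> levels [4 3 4 3]
Step 3: flows [0->3,1=3,2->3] -> levels [3 3 3 5]
Step 4: flows [3->0,3->1,3->2] -> levels [4 4 4 2]
Step 5: flows [0->3,1->3,2->3] -> levels [3 3 3 5]
  -> period-2 cycle: step 5 state = step 3 state; never stabilizes
  -> state at step 30: (30-3) mod 2 = 1, same as step 4 -> [4 4 4 2]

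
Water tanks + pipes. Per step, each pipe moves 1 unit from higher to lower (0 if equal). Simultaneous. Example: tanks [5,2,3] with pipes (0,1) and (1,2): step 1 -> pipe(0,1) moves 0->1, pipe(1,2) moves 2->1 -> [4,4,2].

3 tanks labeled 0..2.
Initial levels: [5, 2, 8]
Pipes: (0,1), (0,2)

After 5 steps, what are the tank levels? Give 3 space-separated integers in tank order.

Answer: 5 5 5

Derivation:
Step 1: flows [0->1,2->0] -> levels [5 3 7]
Step 2: flows [0->1,2->0] -> levels [5 4 6]
Step 3: flows [0->1,2->0] -> levels [5 5 5]
Step 4: flows [0=1,0=2] -> levels [5 5 5]
  -> stable; steps 5..5 unchanged -> [5 5 5]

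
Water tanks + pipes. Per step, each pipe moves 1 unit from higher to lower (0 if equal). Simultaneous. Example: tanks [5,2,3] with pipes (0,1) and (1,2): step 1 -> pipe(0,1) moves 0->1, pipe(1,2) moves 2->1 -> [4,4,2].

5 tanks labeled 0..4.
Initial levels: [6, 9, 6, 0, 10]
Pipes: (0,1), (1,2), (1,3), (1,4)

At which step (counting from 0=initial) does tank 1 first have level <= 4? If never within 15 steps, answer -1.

Step 1: flows [1->0,1->2,1->3,4->1] -> levels [7 7 7 1 9]
Step 2: flows [0=1,1=2,1->3,4->1] -> levels [7 7 7 2 8]
Step 3: flows [0=1,1=2,1->3,4->1] -> levels [7 7 7 3 7]
Step 4: flows [0=1,1=2,1->3,1=4] -> levels [7 6 7 4 7]
Step 5: flows [0->1,2->1,1->3,4->1] -> levels [6 8 6 5 6]
Step 6: flows [1->0,1->2,1->3,1->4] -> levels [7 4 7 6 7]
Tank 1 first reaches <=4 at step 6

Answer: 6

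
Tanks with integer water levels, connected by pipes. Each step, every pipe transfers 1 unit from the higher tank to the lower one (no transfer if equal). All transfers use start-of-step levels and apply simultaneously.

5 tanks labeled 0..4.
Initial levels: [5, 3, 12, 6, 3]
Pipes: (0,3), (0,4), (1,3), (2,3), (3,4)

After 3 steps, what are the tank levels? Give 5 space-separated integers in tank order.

Answer: 5 5 9 5 5

Derivation:
Step 1: flows [3->0,0->4,3->1,2->3,3->4] -> levels [5 4 11 4 5]
Step 2: flows [0->3,0=4,1=3,2->3,4->3] -> levels [4 4 10 7 4]
Step 3: flows [3->0,0=4,3->1,2->3,3->4] -> levels [5 5 9 5 5]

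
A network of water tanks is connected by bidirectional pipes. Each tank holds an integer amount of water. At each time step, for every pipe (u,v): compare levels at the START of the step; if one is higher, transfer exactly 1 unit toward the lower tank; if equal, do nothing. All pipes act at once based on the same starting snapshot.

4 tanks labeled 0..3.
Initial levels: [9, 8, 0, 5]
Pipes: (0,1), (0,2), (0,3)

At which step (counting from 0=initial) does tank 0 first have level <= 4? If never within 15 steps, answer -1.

Step 1: flows [0->1,0->2,0->3] -> levels [6 9 1 6]
Step 2: flows [1->0,0->2,0=3] -> levels [6 8 2 6]
Step 3: flows [1->0,0->2,0=3] -> levels [6 7 3 6]
Step 4: flows [1->0,0->2,0=3] -> levels [6 6 4 6]
Step 5: flows [0=1,0->2,0=3] -> levels [5 6 5 6]
Step 6: flows [1->0,0=2,3->0] -> levels [7 5 5 5]
Step 7: flows [0->1,0->2,0->3] -> levels [4 6 6 6]
Tank 0 first reaches <=4 at step 7

Answer: 7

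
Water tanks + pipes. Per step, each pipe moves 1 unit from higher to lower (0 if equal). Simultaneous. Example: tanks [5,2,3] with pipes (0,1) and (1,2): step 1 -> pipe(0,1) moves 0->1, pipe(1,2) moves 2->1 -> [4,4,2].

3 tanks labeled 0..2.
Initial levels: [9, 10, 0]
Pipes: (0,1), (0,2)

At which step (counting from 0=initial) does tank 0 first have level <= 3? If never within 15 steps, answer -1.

Step 1: flows [1->0,0->2] -> levels [9 9 1]
Step 2: flows [0=1,0->2] -> levels [8 9 2]
Step 3: flows [1->0,0->2] -> levels [8 8 3]
Step 4: flows [0=1,0->2] -> levels [7 8 4]
Step 5: flows [1->0,0->2] -> levels [7 7 5]
Step 6: flows [0=1,0->2] -> levels [6 7 6]
Step 7: flows [1->0,0=2] -> levels [7 6 6]
Step 8: flows [0->1,0->2] -> levels [5 7 7]
Step 9: flows [1->0,2->0] -> levels [7 6 6]
  -> period-2 cycle (repeats step 7); tank 0 never drops to <=3
Tank 0 never reaches <=3 within 15 steps

Answer: -1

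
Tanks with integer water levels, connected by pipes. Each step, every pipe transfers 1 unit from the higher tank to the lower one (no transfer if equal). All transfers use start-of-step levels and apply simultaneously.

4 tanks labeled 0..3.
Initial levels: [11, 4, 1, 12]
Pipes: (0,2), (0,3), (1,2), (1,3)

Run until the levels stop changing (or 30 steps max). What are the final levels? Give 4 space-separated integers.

Answer: 6 6 8 8

Derivation:
Step 1: flows [0->2,3->0,1->2,3->1] -> levels [11 4 3 10]
Step 2: flows [0->2,0->3,1->2,3->1] -> levels [9 4 5 10]
Step 3: flows [0->2,3->0,2->1,3->1] -> levels [9 6 5 8]
Step 4: flows [0->2,0->3,1->2,3->1] -> levels [7 6 7 8]
Step 5: flows [0=2,3->0,2->1,3->1] -> levels [8 8 6 6]
Step 6: flows [0->2,0->3,1->2,1->3] -> levels [6 6 8 8]
Step 7: flows [2->0,3->0,2->1,3->1] -> levels [8 8 6 6]
  -> period-2 cycle: step 7 state = step 5 state; never stabilizes
  -> state at step 30: (30-5) mod 2 = 1, same as step 6 -> [6 6 8 8]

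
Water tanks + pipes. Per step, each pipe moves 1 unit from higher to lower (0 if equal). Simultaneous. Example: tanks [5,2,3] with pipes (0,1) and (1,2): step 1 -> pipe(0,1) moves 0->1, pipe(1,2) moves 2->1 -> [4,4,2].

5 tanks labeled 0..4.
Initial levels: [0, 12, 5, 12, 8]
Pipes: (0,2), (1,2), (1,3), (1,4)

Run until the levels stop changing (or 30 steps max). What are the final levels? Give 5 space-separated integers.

Answer: 6 6 7 9 9

Derivation:
Step 1: flows [2->0,1->2,1=3,1->4] -> levels [1 10 5 12 9]
Step 2: flows [2->0,1->2,3->1,1->4] -> levels [2 9 5 11 10]
Step 3: flows [2->0,1->2,3->1,4->1] -> levels [3 10 5 10 9]
Step 4: flows [2->0,1->2,1=3,1->4] -> levels [4 8 5 10 10]
Step 5: flows [2->0,1->2,3->1,4->1] -> levels [5 9 5 9 9]
Step 6: flows [0=2,1->2,1=3,1=4] -> levels [5 8 6 9 9]
Step 7: flows [2->0,1->2,3->1,4->1] -> levels [6 9 6 8 8]
Step 8: flows [0=2,1->2,1->3,1->4] -> levels [6 6 7 9 9]
Step 9: flows [2->0,2->1,3->1,4->1] -> levels [7 9 5 8 8]
Step 10: flows [0->2,1->2,1->3,1->4] -> levels [6 6 7 9 9]
  -> period-2 cycle: step 10 state = step 8 state; never stabilizes
  -> state at step 30: (30-8) mod 2 = 0, same as step 8 -> [6 6 7 9 9]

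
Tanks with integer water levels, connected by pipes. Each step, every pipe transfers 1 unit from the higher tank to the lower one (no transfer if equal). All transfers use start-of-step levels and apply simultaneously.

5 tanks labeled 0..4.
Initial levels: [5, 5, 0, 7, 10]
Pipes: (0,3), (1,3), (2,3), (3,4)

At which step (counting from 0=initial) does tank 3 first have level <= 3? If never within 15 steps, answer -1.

Step 1: flows [3->0,3->1,3->2,4->3] -> levels [6 6 1 5 9]
Step 2: flows [0->3,1->3,3->2,4->3] -> levels [5 5 2 7 8]
Step 3: flows [3->0,3->1,3->2,4->3] -> levels [6 6 3 5 7]
Step 4: flows [0->3,1->3,3->2,4->3] -> levels [5 5 4 7 6]
Step 5: flows [3->0,3->1,3->2,3->4] -> levels [6 6 5 3 7]
Tank 3 first reaches <=3 at step 5

Answer: 5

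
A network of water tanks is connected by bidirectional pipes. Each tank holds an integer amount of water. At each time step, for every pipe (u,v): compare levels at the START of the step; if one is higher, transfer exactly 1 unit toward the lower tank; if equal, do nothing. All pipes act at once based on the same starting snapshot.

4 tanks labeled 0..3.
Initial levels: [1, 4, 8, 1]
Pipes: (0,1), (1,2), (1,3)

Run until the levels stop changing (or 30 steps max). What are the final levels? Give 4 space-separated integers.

Step 1: flows [1->0,2->1,1->3] -> levels [2 3 7 2]
Step 2: flows [1->0,2->1,1->3] -> levels [3 2 6 3]
Step 3: flows [0->1,2->1,3->1] -> levels [2 5 5 2]
Step 4: flows [1->0,1=2,1->3] -> levels [3 3 5 3]
Step 5: flows [0=1,2->1,1=3] -> levels [3 4 4 3]
Step 6: flows [1->0,1=2,1->3] -> levels [4 2 4 4]
Step 7: flows [0->1,2->1,3->1] -> levels [3 5 3 3]
Step 8: flows [1->0,1->2,1->3] -> levels [4 2 4 4]
  -> period-2 cycle: step 8 state = step 6 state; never stabilizes
  -> state at step 30: (30-6) mod 2 = 0, same as step 6 -> [4 2 4 4]

Answer: 4 2 4 4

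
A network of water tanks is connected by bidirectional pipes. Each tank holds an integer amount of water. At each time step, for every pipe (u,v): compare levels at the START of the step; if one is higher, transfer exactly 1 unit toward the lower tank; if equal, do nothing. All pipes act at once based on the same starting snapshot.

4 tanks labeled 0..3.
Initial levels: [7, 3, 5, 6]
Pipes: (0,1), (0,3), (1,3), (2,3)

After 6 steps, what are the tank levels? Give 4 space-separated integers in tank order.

Step 1: flows [0->1,0->3,3->1,3->2] -> levels [5 5 6 5]
Step 2: flows [0=1,0=3,1=3,2->3] -> levels [5 5 5 6]
Step 3: flows [0=1,3->0,3->1,3->2] -> levels [6 6 6 3]
Step 4: flows [0=1,0->3,1->3,2->3] -> levels [5 5 5 6]
  -> period-2 cycle: step 4 state = step 2 state
  -> state at step 6: (6-2) mod 2 = 0, same as step 2 -> [5 5 5 6]

Answer: 5 5 5 6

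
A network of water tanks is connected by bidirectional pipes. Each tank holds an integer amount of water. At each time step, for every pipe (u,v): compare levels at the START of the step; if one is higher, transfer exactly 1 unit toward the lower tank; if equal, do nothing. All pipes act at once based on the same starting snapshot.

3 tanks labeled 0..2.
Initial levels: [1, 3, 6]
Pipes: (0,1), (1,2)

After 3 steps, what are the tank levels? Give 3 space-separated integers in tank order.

Answer: 3 4 3

Derivation:
Step 1: flows [1->0,2->1] -> levels [2 3 5]
Step 2: flows [1->0,2->1] -> levels [3 3 4]
Step 3: flows [0=1,2->1] -> levels [3 4 3]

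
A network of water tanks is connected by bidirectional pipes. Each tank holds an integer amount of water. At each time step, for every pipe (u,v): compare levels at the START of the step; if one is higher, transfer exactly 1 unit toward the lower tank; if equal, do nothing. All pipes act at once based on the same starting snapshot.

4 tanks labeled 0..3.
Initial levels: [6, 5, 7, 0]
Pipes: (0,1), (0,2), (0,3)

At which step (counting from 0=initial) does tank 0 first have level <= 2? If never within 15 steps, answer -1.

Answer: -1

Derivation:
Step 1: flows [0->1,2->0,0->3] -> levels [5 6 6 1]
Step 2: flows [1->0,2->0,0->3] -> levels [6 5 5 2]
Step 3: flows [0->1,0->2,0->3] -> levels [3 6 6 3]
Step 4: flows [1->0,2->0,0=3] -> levels [5 5 5 3]
Step 5: flows [0=1,0=2,0->3] -> levels [4 5 5 4]
Step 6: flows [1->0,2->0,0=3] -> levels [6 4 4 4]
Step 7: flows [0->1,0->2,0->3] -> levels [3 5 5 5]
Step 8: flows [1->0,2->0,3->0] -> levels [6 4 4 4]
  -> period-2 cycle (repeats step 6); tank 0 never drops to <=2
Tank 0 never reaches <=2 within 15 steps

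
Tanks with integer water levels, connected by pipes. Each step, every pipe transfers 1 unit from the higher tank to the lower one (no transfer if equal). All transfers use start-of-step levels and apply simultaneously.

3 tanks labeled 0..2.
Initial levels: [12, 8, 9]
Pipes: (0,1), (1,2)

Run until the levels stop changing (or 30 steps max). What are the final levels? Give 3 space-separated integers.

Step 1: flows [0->1,2->1] -> levels [11 10 8]
Step 2: flows [0->1,1->2] -> levels [10 10 9]
Step 3: flows [0=1,1->2] -> levels [10 9 10]
Step 4: flows [0->1,2->1] -> levels [9 11 9]
Step 5: flows [1->0,1->2] -> levels [10 9 10]
  -> period-2 cycle: step 5 state = step 3 state; never stabilizes
  -> state at step 30: (30-3) mod 2 = 1, same as step 4 -> [9 11 9]

Answer: 9 11 9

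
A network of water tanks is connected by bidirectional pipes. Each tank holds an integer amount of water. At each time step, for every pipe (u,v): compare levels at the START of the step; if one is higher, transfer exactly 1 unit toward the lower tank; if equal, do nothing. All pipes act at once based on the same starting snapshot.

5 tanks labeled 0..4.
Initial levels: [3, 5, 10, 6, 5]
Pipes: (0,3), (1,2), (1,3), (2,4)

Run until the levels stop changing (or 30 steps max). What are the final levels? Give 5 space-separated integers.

Step 1: flows [3->0,2->1,3->1,2->4] -> levels [4 7 8 4 6]
Step 2: flows [0=3,2->1,1->3,2->4] -> levels [4 7 6 5 7]
Step 3: flows [3->0,1->2,1->3,4->2] -> levels [5 5 8 5 6]
Step 4: flows [0=3,2->1,1=3,2->4] -> levels [5 6 6 5 7]
Step 5: flows [0=3,1=2,1->3,4->2] -> levels [5 5 7 6 6]
Step 6: flows [3->0,2->1,3->1,2->4] -> levels [6 7 5 4 7]
Step 7: flows [0->3,1->2,1->3,4->2] -> levels [5 5 7 6 6]
  -> period-2 cycle: step 7 state = step 5 state; never stabilizes
  -> state at step 30: (30-5) mod 2 = 1, same as step 6 -> [6 7 5 4 7]

Answer: 6 7 5 4 7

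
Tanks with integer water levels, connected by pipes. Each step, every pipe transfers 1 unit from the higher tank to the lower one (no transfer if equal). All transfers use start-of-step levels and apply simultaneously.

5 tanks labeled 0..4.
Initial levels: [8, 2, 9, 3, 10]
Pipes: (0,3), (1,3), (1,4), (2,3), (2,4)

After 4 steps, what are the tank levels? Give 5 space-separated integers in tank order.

Answer: 6 5 5 8 8

Derivation:
Step 1: flows [0->3,3->1,4->1,2->3,4->2] -> levels [7 4 9 4 8]
Step 2: flows [0->3,1=3,4->1,2->3,2->4] -> levels [6 5 7 6 8]
Step 3: flows [0=3,3->1,4->1,2->3,4->2] -> levels [6 7 7 6 6]
Step 4: flows [0=3,1->3,1->4,2->3,2->4] -> levels [6 5 5 8 8]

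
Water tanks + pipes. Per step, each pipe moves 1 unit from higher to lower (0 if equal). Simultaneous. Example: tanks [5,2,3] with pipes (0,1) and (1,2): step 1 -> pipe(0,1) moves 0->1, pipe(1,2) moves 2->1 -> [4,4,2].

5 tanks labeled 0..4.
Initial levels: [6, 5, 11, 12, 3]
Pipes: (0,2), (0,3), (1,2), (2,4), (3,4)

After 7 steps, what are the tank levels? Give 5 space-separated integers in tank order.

Answer: 7 6 9 8 7

Derivation:
Step 1: flows [2->0,3->0,2->1,2->4,3->4] -> levels [8 6 8 10 5]
Step 2: flows [0=2,3->0,2->1,2->4,3->4] -> levels [9 7 6 8 7]
Step 3: flows [0->2,0->3,1->2,4->2,3->4] -> levels [7 6 9 8 7]
Step 4: flows [2->0,3->0,2->1,2->4,3->4] -> levels [9 7 6 6 9]
Step 5: flows [0->2,0->3,1->2,4->2,4->3] -> levels [7 6 9 8 7]
  -> period-2 cycle: step 5 state = step 3 state
  -> state at step 7: (7-3) mod 2 = 0, same as step 3 -> [7 6 9 8 7]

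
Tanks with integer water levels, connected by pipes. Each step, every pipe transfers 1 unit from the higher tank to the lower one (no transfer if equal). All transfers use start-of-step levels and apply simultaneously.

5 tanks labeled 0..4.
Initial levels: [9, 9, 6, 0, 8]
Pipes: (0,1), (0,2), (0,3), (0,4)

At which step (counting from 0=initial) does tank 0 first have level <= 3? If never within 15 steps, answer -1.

Answer: -1

Derivation:
Step 1: flows [0=1,0->2,0->3,0->4] -> levels [6 9 7 1 9]
Step 2: flows [1->0,2->0,0->3,4->0] -> levels [8 8 6 2 8]
Step 3: flows [0=1,0->2,0->3,0=4] -> levels [6 8 7 3 8]
Step 4: flows [1->0,2->0,0->3,4->0] -> levels [8 7 6 4 7]
Step 5: flows [0->1,0->2,0->3,0->4] -> levels [4 8 7 5 8]
Step 6: flows [1->0,2->0,3->0,4->0] -> levels [8 7 6 4 7]
  -> period-2 cycle (repeats step 4); tank 0 never drops to <=3
Tank 0 never reaches <=3 within 15 steps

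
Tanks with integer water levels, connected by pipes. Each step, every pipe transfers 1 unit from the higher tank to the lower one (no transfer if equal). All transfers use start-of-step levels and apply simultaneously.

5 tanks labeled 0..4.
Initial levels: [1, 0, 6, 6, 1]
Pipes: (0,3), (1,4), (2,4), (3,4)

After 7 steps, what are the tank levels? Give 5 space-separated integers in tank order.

Answer: 2 3 3 4 2

Derivation:
Step 1: flows [3->0,4->1,2->4,3->4] -> levels [2 1 5 4 2]
Step 2: flows [3->0,4->1,2->4,3->4] -> levels [3 2 4 2 3]
Step 3: flows [0->3,4->1,2->4,4->3] -> levels [2 3 3 4 2]
Step 4: flows [3->0,1->4,2->4,3->4] -> levels [3 2 2 2 5]
Step 5: flows [0->3,4->1,4->2,4->3] -> levels [2 3 3 4 2]
  -> period-2 cycle: step 5 state = step 3 state
  -> state at step 7: (7-3) mod 2 = 0, same as step 3 -> [2 3 3 4 2]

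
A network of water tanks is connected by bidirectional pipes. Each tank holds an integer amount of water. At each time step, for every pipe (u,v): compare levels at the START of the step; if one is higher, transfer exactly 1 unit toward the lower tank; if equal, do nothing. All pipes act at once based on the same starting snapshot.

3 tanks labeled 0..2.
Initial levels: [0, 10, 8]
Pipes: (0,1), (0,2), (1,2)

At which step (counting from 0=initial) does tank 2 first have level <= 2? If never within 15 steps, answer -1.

Answer: -1

Derivation:
Step 1: flows [1->0,2->0,1->2] -> levels [2 8 8]
Step 2: flows [1->0,2->0,1=2] -> levels [4 7 7]
Step 3: flows [1->0,2->0,1=2] -> levels [6 6 6]
Step 4: flows [0=1,0=2,1=2] -> levels [6 6 6]
  -> stable; tank 2 stays at 6 > 2
Tank 2 never reaches <=2 within 15 steps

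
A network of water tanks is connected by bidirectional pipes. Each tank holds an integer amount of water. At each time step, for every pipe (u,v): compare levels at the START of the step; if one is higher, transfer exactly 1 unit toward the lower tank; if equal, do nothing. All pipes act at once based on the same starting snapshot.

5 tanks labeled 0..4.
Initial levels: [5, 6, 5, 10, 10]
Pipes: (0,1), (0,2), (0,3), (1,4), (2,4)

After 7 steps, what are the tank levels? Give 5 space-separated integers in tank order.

Answer: 9 6 6 7 8

Derivation:
Step 1: flows [1->0,0=2,3->0,4->1,4->2] -> levels [7 6 6 9 8]
Step 2: flows [0->1,0->2,3->0,4->1,4->2] -> levels [6 8 8 8 6]
Step 3: flows [1->0,2->0,3->0,1->4,2->4] -> levels [9 6 6 7 8]
Step 4: flows [0->1,0->2,0->3,4->1,4->2] -> levels [6 8 8 8 6]
  -> period-2 cycle: step 4 state = step 2 state
  -> state at step 7: (7-2) mod 2 = 1, same as step 3 -> [9 6 6 7 8]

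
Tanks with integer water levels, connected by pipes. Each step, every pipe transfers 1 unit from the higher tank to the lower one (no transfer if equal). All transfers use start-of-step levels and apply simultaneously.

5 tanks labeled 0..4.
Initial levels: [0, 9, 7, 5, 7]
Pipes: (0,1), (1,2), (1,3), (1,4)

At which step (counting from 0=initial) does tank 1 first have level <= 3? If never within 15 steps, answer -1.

Step 1: flows [1->0,1->2,1->3,1->4] -> levels [1 5 8 6 8]
Step 2: flows [1->0,2->1,3->1,4->1] -> levels [2 7 7 5 7]
Step 3: flows [1->0,1=2,1->3,1=4] -> levels [3 5 7 6 7]
Step 4: flows [1->0,2->1,3->1,4->1] -> levels [4 7 6 5 6]
Step 5: flows [1->0,1->2,1->3,1->4] -> levels [5 3 7 6 7]
Tank 1 first reaches <=3 at step 5

Answer: 5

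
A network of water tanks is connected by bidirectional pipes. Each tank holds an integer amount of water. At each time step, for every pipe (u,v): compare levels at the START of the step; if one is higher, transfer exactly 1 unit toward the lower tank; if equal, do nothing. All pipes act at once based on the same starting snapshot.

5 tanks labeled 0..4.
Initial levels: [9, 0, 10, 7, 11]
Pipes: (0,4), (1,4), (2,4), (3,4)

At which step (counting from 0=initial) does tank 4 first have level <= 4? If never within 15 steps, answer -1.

Step 1: flows [4->0,4->1,4->2,4->3] -> levels [10 1 11 8 7]
Step 2: flows [0->4,4->1,2->4,3->4] -> levels [9 2 10 7 9]
Step 3: flows [0=4,4->1,2->4,4->3] -> levels [9 3 9 8 8]
Step 4: flows [0->4,4->1,2->4,3=4] -> levels [8 4 8 8 9]
Step 5: flows [4->0,4->1,4->2,4->3] -> levels [9 5 9 9 5]
Step 6: flows [0->4,1=4,2->4,3->4] -> levels [8 5 8 8 8]
Step 7: flows [0=4,4->1,2=4,3=4] -> levels [8 6 8 8 7]
Step 8: flows [0->4,4->1,2->4,3->4] -> levels [7 7 7 7 9]
Step 9: flows [4->0,4->1,4->2,4->3] -> levels [8 8 8 8 5]
Step 10: flows [0->4,1->4,2->4,3->4] -> levels [7 7 7 7 9]
  -> period-2 cycle (repeats step 8); tank 4 never drops to <=4
Tank 4 never reaches <=4 within 15 steps

Answer: -1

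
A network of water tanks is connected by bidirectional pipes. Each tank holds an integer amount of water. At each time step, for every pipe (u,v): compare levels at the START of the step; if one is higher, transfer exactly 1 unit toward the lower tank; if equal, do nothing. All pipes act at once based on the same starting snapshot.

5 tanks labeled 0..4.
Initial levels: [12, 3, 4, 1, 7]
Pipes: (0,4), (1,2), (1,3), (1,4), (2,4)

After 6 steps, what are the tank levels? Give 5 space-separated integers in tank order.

Step 1: flows [0->4,2->1,1->3,4->1,4->2] -> levels [11 4 4 2 6]
Step 2: flows [0->4,1=2,1->3,4->1,4->2] -> levels [10 4 5 3 5]
Step 3: flows [0->4,2->1,1->3,4->1,2=4] -> levels [9 5 4 4 5]
Step 4: flows [0->4,1->2,1->3,1=4,4->2] -> levels [8 3 6 5 5]
Step 5: flows [0->4,2->1,3->1,4->1,2->4] -> levels [7 6 4 4 6]
Step 6: flows [0->4,1->2,1->3,1=4,4->2] -> levels [6 4 6 5 6]

Answer: 6 4 6 5 6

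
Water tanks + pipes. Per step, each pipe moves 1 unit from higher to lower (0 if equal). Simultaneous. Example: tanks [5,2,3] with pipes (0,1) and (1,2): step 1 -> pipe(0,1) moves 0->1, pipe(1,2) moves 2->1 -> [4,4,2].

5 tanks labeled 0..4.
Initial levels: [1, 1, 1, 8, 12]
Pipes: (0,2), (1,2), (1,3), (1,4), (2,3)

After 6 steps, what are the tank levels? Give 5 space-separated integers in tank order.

Answer: 4 5 3 5 6

Derivation:
Step 1: flows [0=2,1=2,3->1,4->1,3->2] -> levels [1 3 2 6 11]
Step 2: flows [2->0,1->2,3->1,4->1,3->2] -> levels [2 4 3 4 10]
Step 3: flows [2->0,1->2,1=3,4->1,3->2] -> levels [3 4 4 3 9]
Step 4: flows [2->0,1=2,1->3,4->1,2->3] -> levels [4 4 2 5 8]
Step 5: flows [0->2,1->2,3->1,4->1,3->2] -> levels [3 5 5 3 7]
Step 6: flows [2->0,1=2,1->3,4->1,2->3] -> levels [4 5 3 5 6]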